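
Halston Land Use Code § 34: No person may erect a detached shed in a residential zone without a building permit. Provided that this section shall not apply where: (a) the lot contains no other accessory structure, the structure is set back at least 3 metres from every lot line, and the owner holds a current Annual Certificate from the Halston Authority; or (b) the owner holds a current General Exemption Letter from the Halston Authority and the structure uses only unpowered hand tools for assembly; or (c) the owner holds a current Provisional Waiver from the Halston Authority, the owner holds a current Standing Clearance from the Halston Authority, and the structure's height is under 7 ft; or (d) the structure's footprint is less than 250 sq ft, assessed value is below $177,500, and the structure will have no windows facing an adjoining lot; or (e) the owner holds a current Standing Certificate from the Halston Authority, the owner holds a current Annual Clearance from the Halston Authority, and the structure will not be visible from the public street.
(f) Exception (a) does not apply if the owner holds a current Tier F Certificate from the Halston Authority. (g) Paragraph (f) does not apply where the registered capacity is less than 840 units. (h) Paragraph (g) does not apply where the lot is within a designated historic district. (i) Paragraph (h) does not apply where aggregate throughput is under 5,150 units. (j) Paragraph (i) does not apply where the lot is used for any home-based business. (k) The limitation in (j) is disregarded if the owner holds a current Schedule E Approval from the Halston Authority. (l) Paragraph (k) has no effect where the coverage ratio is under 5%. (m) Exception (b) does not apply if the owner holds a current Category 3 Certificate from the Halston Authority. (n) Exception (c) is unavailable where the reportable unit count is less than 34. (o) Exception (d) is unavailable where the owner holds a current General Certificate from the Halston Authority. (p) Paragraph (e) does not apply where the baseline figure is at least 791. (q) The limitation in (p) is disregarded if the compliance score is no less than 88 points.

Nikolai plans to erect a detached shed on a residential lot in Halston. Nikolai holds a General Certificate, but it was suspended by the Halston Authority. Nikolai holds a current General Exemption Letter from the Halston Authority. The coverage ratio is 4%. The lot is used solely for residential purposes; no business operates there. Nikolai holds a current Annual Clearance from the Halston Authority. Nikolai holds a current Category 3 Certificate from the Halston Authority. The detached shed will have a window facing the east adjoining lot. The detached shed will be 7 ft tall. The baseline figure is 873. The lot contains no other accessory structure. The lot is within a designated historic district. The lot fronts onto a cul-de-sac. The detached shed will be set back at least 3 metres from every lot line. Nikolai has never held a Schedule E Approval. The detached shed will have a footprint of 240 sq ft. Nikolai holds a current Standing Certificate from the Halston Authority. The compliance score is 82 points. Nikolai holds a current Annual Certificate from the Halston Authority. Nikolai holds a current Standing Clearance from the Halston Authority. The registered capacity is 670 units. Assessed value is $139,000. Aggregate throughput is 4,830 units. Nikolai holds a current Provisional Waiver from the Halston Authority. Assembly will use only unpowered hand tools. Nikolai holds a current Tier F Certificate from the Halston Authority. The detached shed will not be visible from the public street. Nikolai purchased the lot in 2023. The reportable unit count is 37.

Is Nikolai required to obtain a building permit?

All of (a)'s requirements are met (the lot has no other accessory structure; the setback is at least 3 m on every side; a current Annual Certificate is held). Applying paragraphs (f)–(l): (f) would limit (a) — a current Tier F Certificate is held — but (g) sets (f) aside: (g) applies — the registered capacity is 670 units, less than the 840 units limit. (h) would limit (g) — the lot is in a historic district — but (i) sets (h) aside: (i) applies — aggregate throughput is 4,830 units, under the 5,150 units limit. (j), which would lift (i), is not triggered — the lot is solely residential. (a) remains available.
Exception (b) is satisfied on its face — a current General Exemption Letter is held; assembly uses only hand tools. Turning to paragraph (m): (m) operates against (b): a current Category 3 Certificate is held. (b) is therefore removed.
Exception (c) requires that the structure's height is under 7 ft; but the structure's height is 7 ft, not under 7 ft, so (c) is unavailable.
Exception (d) requires that the structure will have no windows facing an adjoining lot; but a window faces an adjoining lot, so (d) is unavailable.
All of (e)'s requirements are met (a current Standing Certificate is held; a current Annual Clearance is held; the structure will not be visible from the street). But applying paragraphs (p)–(q): (p) operates against (e): the baseline figure is 873, meeting the 791 threshold. (q), which would lift (p), is inapplicable — the compliance score is 82 points, short of 88 points. Exception (e) does not apply.

No — exception (a) applies; Nikolai does not need a building permit.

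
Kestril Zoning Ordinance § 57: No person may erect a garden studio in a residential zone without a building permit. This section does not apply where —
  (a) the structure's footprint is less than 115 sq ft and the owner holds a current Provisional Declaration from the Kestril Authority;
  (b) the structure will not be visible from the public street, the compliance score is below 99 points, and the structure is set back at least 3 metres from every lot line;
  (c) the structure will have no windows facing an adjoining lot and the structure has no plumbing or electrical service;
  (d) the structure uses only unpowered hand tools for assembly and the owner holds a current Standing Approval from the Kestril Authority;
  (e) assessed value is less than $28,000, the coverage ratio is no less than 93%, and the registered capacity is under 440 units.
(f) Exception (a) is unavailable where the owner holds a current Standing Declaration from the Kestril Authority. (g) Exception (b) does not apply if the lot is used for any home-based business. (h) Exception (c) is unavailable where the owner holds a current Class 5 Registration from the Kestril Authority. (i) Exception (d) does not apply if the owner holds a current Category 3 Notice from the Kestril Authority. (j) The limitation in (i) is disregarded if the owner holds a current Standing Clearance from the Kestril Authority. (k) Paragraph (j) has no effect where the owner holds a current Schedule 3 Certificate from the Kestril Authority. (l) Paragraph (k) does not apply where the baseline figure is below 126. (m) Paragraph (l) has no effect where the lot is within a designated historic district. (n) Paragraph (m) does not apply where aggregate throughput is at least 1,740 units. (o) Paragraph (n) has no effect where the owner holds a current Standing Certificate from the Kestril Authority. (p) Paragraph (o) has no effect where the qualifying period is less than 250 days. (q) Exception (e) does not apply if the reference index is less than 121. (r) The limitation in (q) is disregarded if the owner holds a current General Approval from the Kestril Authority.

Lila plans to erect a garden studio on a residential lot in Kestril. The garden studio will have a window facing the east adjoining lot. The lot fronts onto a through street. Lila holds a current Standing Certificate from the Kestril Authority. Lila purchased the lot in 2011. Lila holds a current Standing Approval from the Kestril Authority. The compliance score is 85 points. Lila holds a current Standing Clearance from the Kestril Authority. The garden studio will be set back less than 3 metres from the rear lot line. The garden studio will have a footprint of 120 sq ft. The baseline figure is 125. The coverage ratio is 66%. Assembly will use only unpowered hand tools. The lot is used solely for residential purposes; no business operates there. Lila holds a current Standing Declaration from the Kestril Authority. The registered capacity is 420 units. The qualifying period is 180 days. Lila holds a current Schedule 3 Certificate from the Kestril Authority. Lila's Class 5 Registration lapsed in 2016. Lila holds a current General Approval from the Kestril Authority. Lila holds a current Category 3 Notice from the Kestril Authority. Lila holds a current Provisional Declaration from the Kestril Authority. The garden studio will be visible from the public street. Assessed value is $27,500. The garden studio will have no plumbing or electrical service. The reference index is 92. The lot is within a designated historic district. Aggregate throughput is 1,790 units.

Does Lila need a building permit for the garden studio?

Exception (a) requires that the structure's footprint is less than 115 sq ft; but the structure's footprint is 120 sq ft, not less than 115 sq ft, so (a) is unavailable.
Exception (b) requires that the structure will not be visible from the public street; but the structure will be visible from the street, so (b) is unavailable.
Exception (c) fails — a window faces an adjoining lot.
Exception (d) is satisfied on its face — assembly uses only hand tools; a current Standing Approval is held. Under paragraphs (i)–(p): (i) would limit (d) — a current Category 3 Notice is held — but (j) sets (i) aside: (j) is triggered — a current Standing Clearance is held. (k) applies (a current Schedule 3 Certificate is held), but is overridden by (l): (l) operates against (k): the baseline figure is 125, below the 126 limit. (m) applies (the lot is in a historic district), but is set aside by (n): (n) is engaged — aggregate throughput is 1,790 units, meeting the 1,740 units threshold. (o) would limit (n) — a current Standing Certificate is held — but (p) sets (o) aside: (p) operates against (o): the qualifying period is 180 days, less than the 250 days limit. Exception (d) stands.
Exception (e) requires that the coverage ratio is no less than 93%; but the coverage ratio is 66%, short of 93%, so (e) is unavailable.

No — exception (d) applies; Lila does not need a building permit.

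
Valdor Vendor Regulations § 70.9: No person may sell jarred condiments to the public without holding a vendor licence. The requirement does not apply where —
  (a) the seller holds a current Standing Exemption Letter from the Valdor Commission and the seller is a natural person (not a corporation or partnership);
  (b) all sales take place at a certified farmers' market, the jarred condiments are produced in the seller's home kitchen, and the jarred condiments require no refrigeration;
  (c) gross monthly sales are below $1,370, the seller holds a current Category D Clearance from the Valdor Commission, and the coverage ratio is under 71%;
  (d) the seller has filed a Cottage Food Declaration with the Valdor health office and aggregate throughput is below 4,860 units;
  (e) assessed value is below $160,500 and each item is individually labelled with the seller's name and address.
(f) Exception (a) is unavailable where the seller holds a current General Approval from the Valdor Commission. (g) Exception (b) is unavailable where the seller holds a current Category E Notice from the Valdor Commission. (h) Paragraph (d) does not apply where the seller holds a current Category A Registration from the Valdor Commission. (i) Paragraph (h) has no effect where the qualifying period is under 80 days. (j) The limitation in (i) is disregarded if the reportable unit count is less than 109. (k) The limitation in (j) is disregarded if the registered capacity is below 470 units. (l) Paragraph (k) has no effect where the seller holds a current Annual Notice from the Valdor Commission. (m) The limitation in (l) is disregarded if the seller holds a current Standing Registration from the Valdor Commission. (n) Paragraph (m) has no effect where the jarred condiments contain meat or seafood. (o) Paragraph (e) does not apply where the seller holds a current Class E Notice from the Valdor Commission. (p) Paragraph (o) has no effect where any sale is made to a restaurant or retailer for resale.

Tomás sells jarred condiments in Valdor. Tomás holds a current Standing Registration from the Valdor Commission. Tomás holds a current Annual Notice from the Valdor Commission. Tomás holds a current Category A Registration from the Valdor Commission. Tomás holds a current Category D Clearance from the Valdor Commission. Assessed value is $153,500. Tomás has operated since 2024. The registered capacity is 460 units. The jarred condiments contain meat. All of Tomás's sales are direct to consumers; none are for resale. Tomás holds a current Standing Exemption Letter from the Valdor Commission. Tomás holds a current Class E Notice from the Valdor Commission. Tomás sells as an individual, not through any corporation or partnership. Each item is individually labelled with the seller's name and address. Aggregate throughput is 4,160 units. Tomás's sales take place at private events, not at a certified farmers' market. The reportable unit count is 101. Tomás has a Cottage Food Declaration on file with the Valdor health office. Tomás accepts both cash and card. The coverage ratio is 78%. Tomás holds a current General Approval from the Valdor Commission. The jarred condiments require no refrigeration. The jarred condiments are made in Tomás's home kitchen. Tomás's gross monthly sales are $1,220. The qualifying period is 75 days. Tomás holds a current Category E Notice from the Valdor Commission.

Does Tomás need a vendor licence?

Yes — Tomás must hold a vendor licence.

All of (a)'s requirements are met (a current Standing Exemption Letter is held; the seller is a natural person). However, paragraph (f) must be considered: (f) is engaged — a current General Approval is held. So (a) is unavailable.
Exception (b) fails — sales are at private events, not a certified farmers' market.
Exception (c) requires that the coverage ratio is under 71%; but the coverage ratio is 78%, not under 71%, so (c) is unavailable.
Exception (d): a Cottage Food Declaration is on file; aggregate throughput is 4,160 units, below the 4,860 units limit — every condition holds. Turning to paragraphs (h)–(n): (h) operates against (d): a current Category A Registration is held. (i) applies (the qualifying period is 75 days, under the 80 days limit), but is itself disapplied by (j): (j) is engaged — the reportable unit count is 101, less than the 109 limit. (k) would limit (j) — the registered capacity is 460 units, below the 470 units limit — but (l) sets (k) aside: (l) is triggered — a current Annual Notice is held. (m) is engaged (a current Standing Registration is held), but is displaced by (n): (n) is engaged — the jarred condiments contain meat. (d) is therefore removed.
Exception (e) is satisfied on its face — assessed value is $153,500, below the $160,500 limit; items are individually labelled. But applying paragraphs (o)–(p): (o) operates against (e): a current Class E Notice is held. (p), which would lift (o), is not engaged — no sales are for resale. Exception (e) does not apply.
No exception applies. The general rule governs.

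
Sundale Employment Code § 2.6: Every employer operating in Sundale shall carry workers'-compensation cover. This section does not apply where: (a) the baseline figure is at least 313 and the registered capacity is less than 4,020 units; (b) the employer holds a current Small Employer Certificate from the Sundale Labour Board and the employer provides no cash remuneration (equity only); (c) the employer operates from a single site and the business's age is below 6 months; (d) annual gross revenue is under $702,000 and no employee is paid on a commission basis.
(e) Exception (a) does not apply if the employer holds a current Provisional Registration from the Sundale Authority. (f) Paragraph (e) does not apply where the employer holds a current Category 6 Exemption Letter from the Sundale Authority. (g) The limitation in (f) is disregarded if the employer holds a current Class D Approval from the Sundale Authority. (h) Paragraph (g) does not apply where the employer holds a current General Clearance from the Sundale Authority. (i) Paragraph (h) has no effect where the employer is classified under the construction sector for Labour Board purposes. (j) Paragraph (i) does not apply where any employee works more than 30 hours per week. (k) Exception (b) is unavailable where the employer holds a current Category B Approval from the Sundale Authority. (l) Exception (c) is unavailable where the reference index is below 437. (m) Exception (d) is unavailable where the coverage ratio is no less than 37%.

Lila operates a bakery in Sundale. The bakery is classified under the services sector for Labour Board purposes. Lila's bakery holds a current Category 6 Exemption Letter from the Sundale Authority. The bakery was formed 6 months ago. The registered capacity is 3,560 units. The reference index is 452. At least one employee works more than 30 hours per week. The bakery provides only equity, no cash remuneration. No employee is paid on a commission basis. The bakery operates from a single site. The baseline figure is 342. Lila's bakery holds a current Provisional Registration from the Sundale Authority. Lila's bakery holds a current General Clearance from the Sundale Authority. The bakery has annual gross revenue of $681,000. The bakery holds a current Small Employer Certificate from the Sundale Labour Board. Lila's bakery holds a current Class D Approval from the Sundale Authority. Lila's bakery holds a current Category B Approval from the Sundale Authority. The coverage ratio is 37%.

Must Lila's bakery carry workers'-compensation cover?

Exception (a)'s conditions are all satisfied: the baseline figure is 342, meeting the 313 threshold; the registered capacity is 3,560 units, less than the 4,020 units limit. Under paragraphs (e)–(j): (e) would limit (a) — a current Provisional Registration is held — but (f) sets (e) aside: (f) applies — a current Category 6 Exemption Letter is held. (g) is engaged (a current Class D Approval is held), but is displaced by (h): (h) is triggered — a current General Clearance is held. (i) is not engaged (the bakery is classified under the services sector), so (h) stands. Exception (a) stands.
All of (b)'s requirements are met (a current Small Employer Certificate is held; remuneration is equity-only). However, paragraph (k) must be considered: (k) operates against (b): a current Category B Approval is held. So (b) is unavailable.
Exception (c) fails — the business's age is 6 months, not below 6 months.
Exception (d): annual gross revenue is $681,000, under the $702,000 limit; no employee is paid on commission — every condition holds. However, paragraph (m) must be considered: (m) operates against (d): the coverage ratio is 37%, meeting the 37% threshold. Exception (d) does not apply.

No — exception (a) applies; Lila's bakery is not required to carry workers'-compensation cover.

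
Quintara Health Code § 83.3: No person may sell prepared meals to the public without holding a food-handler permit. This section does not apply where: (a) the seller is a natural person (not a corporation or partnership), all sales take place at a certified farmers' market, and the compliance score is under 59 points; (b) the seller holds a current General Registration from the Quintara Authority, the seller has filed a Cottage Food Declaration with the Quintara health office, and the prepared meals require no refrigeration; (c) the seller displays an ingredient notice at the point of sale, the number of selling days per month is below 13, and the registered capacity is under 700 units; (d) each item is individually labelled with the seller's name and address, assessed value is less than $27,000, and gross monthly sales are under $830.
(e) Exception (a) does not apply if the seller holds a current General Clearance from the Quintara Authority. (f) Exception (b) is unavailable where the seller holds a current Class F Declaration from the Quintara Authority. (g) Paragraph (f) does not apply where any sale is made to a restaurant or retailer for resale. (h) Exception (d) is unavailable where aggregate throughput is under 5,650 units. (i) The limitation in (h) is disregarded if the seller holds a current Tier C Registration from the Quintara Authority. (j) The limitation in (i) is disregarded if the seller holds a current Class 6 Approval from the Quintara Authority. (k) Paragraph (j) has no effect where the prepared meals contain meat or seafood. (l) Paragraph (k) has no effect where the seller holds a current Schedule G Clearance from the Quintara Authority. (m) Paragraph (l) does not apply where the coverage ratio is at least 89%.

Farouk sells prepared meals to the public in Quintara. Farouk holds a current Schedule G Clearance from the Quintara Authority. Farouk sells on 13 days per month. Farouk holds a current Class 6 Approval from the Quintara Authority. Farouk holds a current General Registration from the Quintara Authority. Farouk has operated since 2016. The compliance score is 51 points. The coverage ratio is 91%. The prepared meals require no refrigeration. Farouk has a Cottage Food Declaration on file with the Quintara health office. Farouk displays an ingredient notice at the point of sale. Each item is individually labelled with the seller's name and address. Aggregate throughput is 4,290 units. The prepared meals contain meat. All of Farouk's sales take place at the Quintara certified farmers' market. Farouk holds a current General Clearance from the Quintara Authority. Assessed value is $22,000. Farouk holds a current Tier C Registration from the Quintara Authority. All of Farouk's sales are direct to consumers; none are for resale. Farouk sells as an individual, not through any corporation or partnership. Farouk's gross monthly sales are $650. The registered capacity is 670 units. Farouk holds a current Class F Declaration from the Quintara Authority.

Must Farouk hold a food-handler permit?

No — exception (d) applies; Farouk is not required to hold a food-handler permit.

Exception (a)'s conditions are all satisfied: the seller is a natural person; all sales are at a certified farmers' market; the compliance score is 51 points, under the 59 points limit. Turning to paragraph (e): (e) operates against (a): a current General Clearance is held. So (a) is unavailable.
Exception (b): a current General Registration is held; a Cottage Food Declaration is on file; the prepared meals are shelf-stable — every condition holds. Turning to paragraphs (f)–(g): (f) operates — a current Class F Declaration is held. (g) is inapplicable (no sales are for resale), so (f) stands. So (b) is unavailable.
Exception (c) fails — the number of selling days per month is 13, not below 13.
Exception (d)'s conditions are all satisfied: items are individually labelled; assessed value is $22,000, less than the $27,000 limit; gross monthly sales are $650, under the $830 limit. As to paragraphs (h)–(m): (h) is triggered (aggregate throughput is 4,290 units, under the 5,650 units limit), but yields to (i): (i) applies — a current Tier C Registration is held. (j) would limit (i) — a current Class 6 Approval is held — but (k) sets (j) aside: (k) operates against (j): the prepared meals contain meat. (l) would limit (k) — a current Schedule G Clearance is held — but (m) sets (l) aside: (m) operates against (l): the coverage ratio is 91%, meeting the 89% threshold. Exception (d) stands.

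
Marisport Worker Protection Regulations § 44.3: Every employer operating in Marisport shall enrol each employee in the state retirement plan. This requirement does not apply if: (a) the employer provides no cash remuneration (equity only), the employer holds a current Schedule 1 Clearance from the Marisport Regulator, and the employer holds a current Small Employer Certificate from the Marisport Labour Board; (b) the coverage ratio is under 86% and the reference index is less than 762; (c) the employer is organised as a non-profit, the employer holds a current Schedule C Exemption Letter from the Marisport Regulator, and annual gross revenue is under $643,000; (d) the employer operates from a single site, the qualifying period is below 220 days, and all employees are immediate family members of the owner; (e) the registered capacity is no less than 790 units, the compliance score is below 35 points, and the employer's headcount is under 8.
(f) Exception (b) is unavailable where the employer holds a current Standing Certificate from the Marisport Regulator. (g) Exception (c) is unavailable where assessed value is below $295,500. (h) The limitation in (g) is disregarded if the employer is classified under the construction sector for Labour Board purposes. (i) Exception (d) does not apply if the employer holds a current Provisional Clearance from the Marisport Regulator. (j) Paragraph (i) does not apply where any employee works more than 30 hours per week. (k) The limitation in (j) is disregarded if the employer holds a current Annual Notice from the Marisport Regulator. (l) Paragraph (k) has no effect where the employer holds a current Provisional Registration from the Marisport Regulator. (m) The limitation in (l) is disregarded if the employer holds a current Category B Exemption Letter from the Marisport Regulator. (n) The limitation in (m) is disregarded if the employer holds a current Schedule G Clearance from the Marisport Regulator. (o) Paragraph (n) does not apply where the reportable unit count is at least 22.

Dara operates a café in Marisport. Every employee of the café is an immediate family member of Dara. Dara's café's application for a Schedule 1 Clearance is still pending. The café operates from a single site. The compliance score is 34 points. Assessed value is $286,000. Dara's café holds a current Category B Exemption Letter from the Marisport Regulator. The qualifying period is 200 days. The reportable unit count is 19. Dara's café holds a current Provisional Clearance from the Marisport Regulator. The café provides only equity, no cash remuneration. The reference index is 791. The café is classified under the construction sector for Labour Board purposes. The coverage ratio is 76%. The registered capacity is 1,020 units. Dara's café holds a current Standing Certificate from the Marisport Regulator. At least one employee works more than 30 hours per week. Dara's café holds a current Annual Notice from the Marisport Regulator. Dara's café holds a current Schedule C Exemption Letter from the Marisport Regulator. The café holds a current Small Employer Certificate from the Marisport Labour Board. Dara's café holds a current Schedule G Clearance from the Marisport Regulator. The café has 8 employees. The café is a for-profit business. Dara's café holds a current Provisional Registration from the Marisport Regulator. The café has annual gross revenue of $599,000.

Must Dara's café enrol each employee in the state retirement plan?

No — exception (d) applies; Dara's café is not required to enrol each employee in the state retirement plan.

Exception (a) does not apply: the Schedule 1 Clearance is not current.
Exception (b) fails — the reference index is 791, not less than 762.
Exception (c) requires that the employer is organised as a non-profit; but the employer is for-profit, so (c) is unavailable.
All of (d)'s requirements are met (the employer operates from a single site; the qualifying period is 200 days, below the 220 days limit; every employee is an immediate family member). Applying paragraphs (i)–(o): (i) would limit (d) — a current Provisional Clearance is held — but (j) sets (i) aside: (j) operates — at least one employee exceeds 30 hours/week. (k) is engaged (a current Annual Notice is held), but is itself disapplied by (l): (l) operates against (k): a current Provisional Registration is held. (m) is engaged (a current Category B Exemption Letter is held), but is itself disapplied by (n): (n) operates against (m): a current Schedule G Clearance is held. (o), which would lift (n), is inapplicable — the reportable unit count is 19, short of 22. (d) remains available.
Exception (e) requires that the employer's headcount is under 8; but the employer's headcount is 8, not under 8, so (e) is unavailable.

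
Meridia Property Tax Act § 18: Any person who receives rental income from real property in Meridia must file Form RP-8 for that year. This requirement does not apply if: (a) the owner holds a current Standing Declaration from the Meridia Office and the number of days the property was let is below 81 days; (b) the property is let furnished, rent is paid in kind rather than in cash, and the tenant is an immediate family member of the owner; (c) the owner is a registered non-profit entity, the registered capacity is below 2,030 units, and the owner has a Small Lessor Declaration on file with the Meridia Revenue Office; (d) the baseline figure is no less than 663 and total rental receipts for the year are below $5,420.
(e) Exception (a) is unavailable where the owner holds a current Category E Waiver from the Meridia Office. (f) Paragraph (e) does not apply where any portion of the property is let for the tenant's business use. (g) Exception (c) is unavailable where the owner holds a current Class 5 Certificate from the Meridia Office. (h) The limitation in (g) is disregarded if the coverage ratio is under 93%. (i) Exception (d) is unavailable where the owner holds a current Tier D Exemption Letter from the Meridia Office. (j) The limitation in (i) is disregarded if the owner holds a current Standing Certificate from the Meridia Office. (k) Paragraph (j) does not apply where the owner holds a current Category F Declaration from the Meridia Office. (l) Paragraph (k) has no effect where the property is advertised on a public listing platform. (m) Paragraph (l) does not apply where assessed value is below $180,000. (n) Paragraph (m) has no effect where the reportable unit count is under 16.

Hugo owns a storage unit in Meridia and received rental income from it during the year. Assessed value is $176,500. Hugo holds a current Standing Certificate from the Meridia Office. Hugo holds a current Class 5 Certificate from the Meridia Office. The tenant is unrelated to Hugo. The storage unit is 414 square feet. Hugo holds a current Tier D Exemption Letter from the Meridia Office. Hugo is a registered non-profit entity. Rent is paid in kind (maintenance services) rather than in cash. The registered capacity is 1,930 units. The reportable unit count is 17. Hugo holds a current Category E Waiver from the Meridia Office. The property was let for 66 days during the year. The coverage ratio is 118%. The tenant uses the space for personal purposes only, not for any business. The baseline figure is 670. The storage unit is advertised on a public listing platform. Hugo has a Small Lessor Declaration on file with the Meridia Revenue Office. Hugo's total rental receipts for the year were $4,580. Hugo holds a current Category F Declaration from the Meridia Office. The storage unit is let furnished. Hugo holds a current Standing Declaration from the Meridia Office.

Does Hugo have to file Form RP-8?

Exception (a): a current Standing Declaration is held; the number of days the property was let is 66 days, below the 81 days limit — every condition holds. But applying paragraphs (e)–(f): (e) operates against (a): a current Category E Waiver is held. (f) does not operate here (the space is used for personal purposes only), so (e) stands. (a) is therefore removed.
Exception (b) requires that the tenant is an immediate family member of the owner; but the tenant is unrelated to the owner, so (b) is unavailable.
Exception (c): Hugo is a registered non-profit; the registered capacity is 1,930 units, below the 2,030 units limit; a Small Lessor Declaration is on file — every condition holds. But applying paragraphs (g)–(h): (g) is triggered — a current Class 5 Certificate is held. (h) is not engaged (the coverage ratio is 118%, not under 93%), so (g) stands. So (c) is unavailable.
Exception (d)'s conditions are all satisfied: the baseline figure is 670, meeting the 663 threshold; total rental receipts for the year are $4,580, below the $5,420 limit. However, paragraphs (i)–(n) must be considered: (i) applies — a current Tier D Exemption Letter is held. (j) would limit (i) — a current Standing Certificate is held — but (k) sets (j) aside: (k) operates — a current Category F Declaration is held. (l) would limit (k) — the property is publicly advertised — but (m) sets (l) aside: (m) operates against (l): assessed value is $176,500, below the $180,000 limit. (n), which would lift (m), is not triggered — the reportable unit count is 17, not under 16. So (d) is unavailable.
Every exception is unavailable, so the rule governs.

Yes — Hugo must file Form RP-8.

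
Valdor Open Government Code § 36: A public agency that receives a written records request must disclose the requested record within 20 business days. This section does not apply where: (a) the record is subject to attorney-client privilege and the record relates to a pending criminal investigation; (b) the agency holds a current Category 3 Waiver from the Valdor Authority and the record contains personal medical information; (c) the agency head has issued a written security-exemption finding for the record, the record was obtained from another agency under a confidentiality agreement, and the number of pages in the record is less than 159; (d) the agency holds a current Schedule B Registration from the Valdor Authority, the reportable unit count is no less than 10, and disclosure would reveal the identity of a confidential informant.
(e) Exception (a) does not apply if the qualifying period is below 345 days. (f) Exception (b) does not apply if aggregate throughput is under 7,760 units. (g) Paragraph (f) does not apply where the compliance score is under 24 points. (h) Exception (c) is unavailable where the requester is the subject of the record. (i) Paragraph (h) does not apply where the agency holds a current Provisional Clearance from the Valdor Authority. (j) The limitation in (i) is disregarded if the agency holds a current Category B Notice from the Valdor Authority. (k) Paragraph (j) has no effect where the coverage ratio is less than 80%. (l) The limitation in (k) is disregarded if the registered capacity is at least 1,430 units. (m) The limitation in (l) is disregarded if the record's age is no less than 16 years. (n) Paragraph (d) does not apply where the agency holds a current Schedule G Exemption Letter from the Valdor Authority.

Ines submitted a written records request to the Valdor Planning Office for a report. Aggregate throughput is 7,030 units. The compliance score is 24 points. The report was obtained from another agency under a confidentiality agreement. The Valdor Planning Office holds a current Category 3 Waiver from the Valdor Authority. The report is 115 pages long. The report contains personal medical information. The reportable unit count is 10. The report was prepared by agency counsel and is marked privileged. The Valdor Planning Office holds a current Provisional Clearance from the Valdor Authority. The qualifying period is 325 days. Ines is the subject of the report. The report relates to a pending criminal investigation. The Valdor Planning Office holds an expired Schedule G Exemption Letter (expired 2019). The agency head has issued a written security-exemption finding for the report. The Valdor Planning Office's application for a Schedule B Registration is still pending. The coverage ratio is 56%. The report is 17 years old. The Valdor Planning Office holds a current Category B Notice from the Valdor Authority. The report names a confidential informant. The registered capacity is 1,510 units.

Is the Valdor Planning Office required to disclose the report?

All of (a)'s requirements are met (the report is privileged; the report relates to a pending investigation). But applying paragraph (e): (e) operates against (a): the qualifying period is 325 days, below the 345 days limit. So (a) is unavailable.
Exception (b)'s conditions are all satisfied: a current Category 3 Waiver is held; the report contains personal medical information. Turning to paragraphs (f)–(g): (f) operates against (b): aggregate throughput is 7,030 units, under the 7,760 units limit. (g) does not operate here (the compliance score is 24 points, not under 24 points), so (f) stands. So (b) is unavailable.
Exception (c): a written security-exemption finding has been issued; the report was obtained under a confidentiality agreement; the number of pages in the record is 115, less than the 159 limit — every condition holds. Considering the limiting provisions: (h) would limit (c) — Ines is the subject of the report — but (i) sets (h) aside: (i) operates against (h): a current Provisional Clearance is held. (j) is triggered (a current Category B Notice is held), but is set aside by (k): (k) operates against (j): the coverage ratio is 56%, less than the 80% limit. (l) operates (the registered capacity is 1,510 units, meeting the 1,430 units threshold), but is itself disapplied by (m): (m) is engaged — the record's age is 17 years, meeting the 16 years threshold. (c) remains available.
Exception (d) fails — no current Schedule B Registration is held.

No — exception (c) applies; the Valdor Planning Office is not required to disclose the report.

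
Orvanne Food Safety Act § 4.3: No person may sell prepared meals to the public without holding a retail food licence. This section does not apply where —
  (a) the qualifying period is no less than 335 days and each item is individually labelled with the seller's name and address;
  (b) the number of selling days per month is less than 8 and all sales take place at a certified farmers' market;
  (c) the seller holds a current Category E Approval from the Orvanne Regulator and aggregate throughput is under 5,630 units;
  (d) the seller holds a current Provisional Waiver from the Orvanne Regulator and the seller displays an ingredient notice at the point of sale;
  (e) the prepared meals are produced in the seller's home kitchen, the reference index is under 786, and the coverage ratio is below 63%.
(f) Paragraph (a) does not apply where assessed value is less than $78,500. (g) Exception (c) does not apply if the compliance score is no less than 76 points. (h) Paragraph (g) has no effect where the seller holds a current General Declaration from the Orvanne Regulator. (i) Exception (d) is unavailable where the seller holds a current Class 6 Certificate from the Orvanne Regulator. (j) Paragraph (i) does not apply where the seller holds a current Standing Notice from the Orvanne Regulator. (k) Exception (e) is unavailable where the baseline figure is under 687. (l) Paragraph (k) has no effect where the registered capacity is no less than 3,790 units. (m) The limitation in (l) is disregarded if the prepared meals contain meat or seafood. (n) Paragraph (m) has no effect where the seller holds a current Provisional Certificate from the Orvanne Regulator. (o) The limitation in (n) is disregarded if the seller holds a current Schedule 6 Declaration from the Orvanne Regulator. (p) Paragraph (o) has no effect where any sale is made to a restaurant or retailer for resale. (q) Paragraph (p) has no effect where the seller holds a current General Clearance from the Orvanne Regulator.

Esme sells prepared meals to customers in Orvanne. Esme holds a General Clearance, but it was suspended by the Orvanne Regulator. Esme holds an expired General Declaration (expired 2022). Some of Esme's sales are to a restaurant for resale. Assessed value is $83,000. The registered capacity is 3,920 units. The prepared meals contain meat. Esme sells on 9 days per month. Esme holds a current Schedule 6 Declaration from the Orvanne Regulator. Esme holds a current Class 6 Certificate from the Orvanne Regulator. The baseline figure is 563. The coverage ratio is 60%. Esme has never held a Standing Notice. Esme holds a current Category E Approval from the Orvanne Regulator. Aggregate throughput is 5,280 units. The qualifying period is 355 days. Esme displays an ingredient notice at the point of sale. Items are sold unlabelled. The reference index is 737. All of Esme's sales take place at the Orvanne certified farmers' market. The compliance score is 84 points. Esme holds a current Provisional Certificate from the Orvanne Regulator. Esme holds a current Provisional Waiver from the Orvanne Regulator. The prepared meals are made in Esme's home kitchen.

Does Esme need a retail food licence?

No — exception (e) applies; Esme is not required to hold a retail food licence.

Exception (a) requires that each item is individually labelled with the seller's name and address; but items are sold unlabelled, so (a) is unavailable.
Exception (b) does not apply: the number of selling days per month is 9, not less than 8.
All of (c)'s requirements are met (a current Category E Approval is held; aggregate throughput is 5,280 units, under the 5,630 units limit). But: (g) is triggered — the compliance score is 84 points, meeting the 76 points threshold. (h), which would lift (g), is not engaged — the General Declaration is not current. (c) is therefore removed.
All of (d)'s requirements are met (a current Provisional Waiver is held; an ingredient notice is displayed). But: (i) applies — a current Class 6 Certificate is held. (j) is inapplicable (no current Standing Notice is held), so (i) stands. So (d) is unavailable.
Exception (e)'s conditions are all satisfied: the prepared meals are home-kitchen produced; the reference index is 737, under the 786 limit; the coverage ratio is 60%, below the 63% limit. As to paragraphs (k)–(q): (k) is triggered (the baseline figure is 563, under the 687 limit), but is displaced by (l): (l) applies — the registered capacity is 3,920 units, meeting the 3,790 units threshold. (m) would limit (l) — the prepared meals contain meat — but (n) sets (m) aside: (n) operates against (m): a current Provisional Certificate is held. (o) operates (a current Schedule 6 Declaration is held), but is displaced by (p): (p) operates against (o): some sales are to a restaurant for resale. (q) is inapplicable (the General Clearance is not current), so (p) stands. Exception (e) stands.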